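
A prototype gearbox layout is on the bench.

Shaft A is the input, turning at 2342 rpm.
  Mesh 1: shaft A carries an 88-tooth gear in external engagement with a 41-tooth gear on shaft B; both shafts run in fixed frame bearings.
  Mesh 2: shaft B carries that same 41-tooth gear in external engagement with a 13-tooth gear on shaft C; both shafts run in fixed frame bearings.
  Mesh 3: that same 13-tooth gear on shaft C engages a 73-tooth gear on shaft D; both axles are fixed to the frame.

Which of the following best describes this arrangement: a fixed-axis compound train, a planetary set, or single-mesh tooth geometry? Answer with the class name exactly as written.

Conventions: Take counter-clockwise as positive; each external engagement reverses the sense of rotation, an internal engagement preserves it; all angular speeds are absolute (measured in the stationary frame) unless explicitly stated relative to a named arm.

fixed-axis compound train

recognized (4 fixed axles, 3 meshes): fixed-axis compound train
classification: fixed-axis compound train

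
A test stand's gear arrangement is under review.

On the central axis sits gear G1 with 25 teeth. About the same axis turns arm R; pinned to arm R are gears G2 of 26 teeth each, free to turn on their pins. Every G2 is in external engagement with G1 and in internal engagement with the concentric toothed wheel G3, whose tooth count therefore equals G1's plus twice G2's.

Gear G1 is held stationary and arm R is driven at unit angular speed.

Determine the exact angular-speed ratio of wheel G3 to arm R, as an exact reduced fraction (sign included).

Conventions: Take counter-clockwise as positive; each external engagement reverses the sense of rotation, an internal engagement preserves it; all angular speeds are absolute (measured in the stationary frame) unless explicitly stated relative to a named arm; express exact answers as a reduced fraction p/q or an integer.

102/77

class = planetary set [G3 = 25+2·26 = 77; Willis about the carrier]
ring teeth: 25 + 2·26 = 77
25(ω_sun−ω_arm) = −77(ω_ring−ω_arm),  ω_sun = 0, ω_arm = 1
ω_ring = 1 − (25/77)(0−1) = 102/77
ω_out/ω_in = 102/77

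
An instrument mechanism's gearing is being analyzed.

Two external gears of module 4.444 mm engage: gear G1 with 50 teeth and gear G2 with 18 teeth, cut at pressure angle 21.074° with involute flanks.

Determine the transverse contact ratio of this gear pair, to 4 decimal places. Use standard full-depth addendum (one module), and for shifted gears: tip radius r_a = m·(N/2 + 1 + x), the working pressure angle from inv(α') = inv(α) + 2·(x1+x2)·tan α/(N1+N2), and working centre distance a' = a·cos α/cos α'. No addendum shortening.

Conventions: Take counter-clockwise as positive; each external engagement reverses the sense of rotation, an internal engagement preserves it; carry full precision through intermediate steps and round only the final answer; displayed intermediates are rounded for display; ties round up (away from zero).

1.5979

class = single-mesh tooth geometry [involute pair 50T × 18T, m = 4.444]
base radii: r_b1 = 103.669276, r_b2 = 37.320940
tip radii: r_a1 = 115.544000, r_a2 = 44.440000
no profile shift: α' = α, a' = a
action lengths: √(r_a1²−r_b1²) = 51.020555, √(r_a2²−r_b2²) = 24.125942
base pitch p_b = π·m·cos α = 13.027465
CR = (51.020555 + 24.125942 − 151.096000·sin 21.07400°)/13.027465 = 1.597885
contact ratio ≈ 1.5979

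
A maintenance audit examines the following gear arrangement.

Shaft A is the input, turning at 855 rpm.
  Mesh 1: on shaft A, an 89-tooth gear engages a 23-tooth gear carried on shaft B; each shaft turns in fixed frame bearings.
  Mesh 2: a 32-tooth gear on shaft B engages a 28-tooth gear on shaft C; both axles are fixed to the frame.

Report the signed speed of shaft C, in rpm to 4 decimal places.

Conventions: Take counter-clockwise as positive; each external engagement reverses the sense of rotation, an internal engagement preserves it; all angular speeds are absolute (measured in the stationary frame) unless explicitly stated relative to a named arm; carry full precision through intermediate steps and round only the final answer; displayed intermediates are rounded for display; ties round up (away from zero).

+3781.1180 rpm

2-mesh fixed-axis compound train (all bearings frame-fixed)
mesh 1 [89T→23T]: ω = 855.0000×89/23 = 3308.4783 rpm, sense flips to −
mesh 2 [32T→28T]: ω = 3308.4783×32/28 = 3781.1180 rpm, sense flips to +
signed output speed = +3781.1180 rpm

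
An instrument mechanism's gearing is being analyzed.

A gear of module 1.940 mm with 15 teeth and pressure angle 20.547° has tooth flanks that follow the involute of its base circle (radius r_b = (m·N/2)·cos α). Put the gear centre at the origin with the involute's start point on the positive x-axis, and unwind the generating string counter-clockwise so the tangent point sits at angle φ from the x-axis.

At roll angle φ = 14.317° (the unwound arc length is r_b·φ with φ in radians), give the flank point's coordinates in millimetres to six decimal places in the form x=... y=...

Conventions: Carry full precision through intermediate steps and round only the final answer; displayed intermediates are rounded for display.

x=14.043129 y=0.070416

topology: single-mesh involute geometry — m = 1.940, N = 15
pitch radius r_p = m·N/2 = 1.940·15/2 = 14.550000
base radius r_b = r_p·cos α = 14.550000·cos 20.547° = 13.624396
roll angle φ = 14.317° = 0.24987879 rad
x = r_b·(cos φ + φ·sin φ) = 14.043129
y = r_b·(sin φ − φ·cos φ) = 0.070416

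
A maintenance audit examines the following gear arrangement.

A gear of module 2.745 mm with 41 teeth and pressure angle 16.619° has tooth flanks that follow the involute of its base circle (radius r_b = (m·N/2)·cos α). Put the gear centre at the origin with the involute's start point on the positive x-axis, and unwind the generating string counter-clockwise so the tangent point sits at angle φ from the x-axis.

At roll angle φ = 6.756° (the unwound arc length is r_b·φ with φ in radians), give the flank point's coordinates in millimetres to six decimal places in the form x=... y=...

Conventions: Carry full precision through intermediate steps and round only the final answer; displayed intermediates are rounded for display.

x=54.295431 y=0.029427

class = single-mesh tooth geometry [base-circle involute, m = 2.745, 41T]
pitch radius r_p = m·N/2 = 2.745·41/2 = 56.272500
base radius r_b = r_p·cos α = 56.272500·cos 16.619° = 53.921873
roll angle φ = 6.756° = 0.11791444 rad
x = r_b·(cos φ + φ·sin φ) = 54.295431
y = r_b·(sin φ − φ·cos φ) = 0.029427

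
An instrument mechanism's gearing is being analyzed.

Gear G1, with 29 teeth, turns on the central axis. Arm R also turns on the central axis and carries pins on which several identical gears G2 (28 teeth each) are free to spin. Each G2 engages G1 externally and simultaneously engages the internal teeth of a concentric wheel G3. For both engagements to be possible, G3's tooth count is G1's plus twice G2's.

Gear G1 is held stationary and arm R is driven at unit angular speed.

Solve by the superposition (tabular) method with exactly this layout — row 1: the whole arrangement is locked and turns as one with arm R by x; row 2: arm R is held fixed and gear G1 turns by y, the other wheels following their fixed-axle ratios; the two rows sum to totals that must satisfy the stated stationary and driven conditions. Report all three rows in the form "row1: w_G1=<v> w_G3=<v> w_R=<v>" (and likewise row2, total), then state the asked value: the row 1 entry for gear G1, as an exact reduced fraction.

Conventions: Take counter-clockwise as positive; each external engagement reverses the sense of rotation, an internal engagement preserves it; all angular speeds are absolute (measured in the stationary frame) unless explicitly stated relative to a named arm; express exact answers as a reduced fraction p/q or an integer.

planetary set (29T centre, 28T on arm, 85T internal) — Willis relation
row 1 (train locked, turned with arm): all members turn x
superposition row 2 [arm held]: sun y, ring −(29/85)·y, arm 0
boundary: total ω_sun = x + y = 0 and total ω_arm = x = 1  ⇒  y = -1, x = 1
row 2 ring = −(29/85)·(-1) = 29/85
totals (row 1 + row 2): sun 1 + (-1) = 0, ring 1 + 29/85 = 114/85, arm 1 + 0 = 1
asked cell (row1, sun) = 1

row1: w_G1=1 w_G3=1 w_R=1
row2: w_G1=-1 w_G3=29/85 w_R=0
total: w_G1=0 w_G3=114/85 w_R=1
asked value: 1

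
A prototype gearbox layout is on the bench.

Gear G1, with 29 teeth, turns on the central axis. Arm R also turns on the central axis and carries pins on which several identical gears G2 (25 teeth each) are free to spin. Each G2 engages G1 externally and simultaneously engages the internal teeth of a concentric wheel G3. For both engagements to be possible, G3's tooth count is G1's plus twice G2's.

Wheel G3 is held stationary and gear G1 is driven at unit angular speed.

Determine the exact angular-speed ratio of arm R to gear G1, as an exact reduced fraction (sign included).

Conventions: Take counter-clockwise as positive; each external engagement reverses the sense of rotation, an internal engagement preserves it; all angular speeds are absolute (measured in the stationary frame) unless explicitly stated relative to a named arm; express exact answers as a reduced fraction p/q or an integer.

29/108

class = planetary set [G3 = 29+2·25 = 79; Willis about the carrier]
ring teeth: 29 + 2·25 = 79
29(ω_sun−ω_arm) = −79(ω_ring−ω_arm),  ω_ring = 0, ω_sun = 1
29(1−ω_arm) = −79(0−ω_arm)  ⇒  108·ω_arm = 29  ⇒  ω_arm = 29/108
ω_out/ω_in = 29/108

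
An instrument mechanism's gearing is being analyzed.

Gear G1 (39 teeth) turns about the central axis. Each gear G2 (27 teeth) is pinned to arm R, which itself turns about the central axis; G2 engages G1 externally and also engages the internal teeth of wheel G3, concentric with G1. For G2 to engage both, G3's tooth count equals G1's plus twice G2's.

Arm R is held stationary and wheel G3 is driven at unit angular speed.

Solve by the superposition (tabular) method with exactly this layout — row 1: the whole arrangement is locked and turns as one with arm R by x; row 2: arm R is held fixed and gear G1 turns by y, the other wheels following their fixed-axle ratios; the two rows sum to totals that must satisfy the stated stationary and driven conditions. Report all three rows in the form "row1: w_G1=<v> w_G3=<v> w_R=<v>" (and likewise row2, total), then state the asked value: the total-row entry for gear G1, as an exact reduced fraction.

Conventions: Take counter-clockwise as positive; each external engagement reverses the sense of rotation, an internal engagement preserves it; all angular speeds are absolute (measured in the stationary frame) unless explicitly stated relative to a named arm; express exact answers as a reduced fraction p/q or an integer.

row1: w_G1=0 w_G3=0 w_R=0
row2: w_G1=-31/13 w_G3=1 w_R=0
total: w_G1=-31/13 w_G3=1 w_R=0
asked value: -31/13

planetary set (39T centre, 27T on arm, 93T internal) — Willis relation
row 1 (train locked, turned with arm): all members turn x
superposition row 2 [arm held]: sun y, ring −(39/93)·y, arm 0
boundary: total ω_arm = x = 0 and total ω_ring = x − (39/93)·y = 1  ⇒  y = -31/13, x = 0
row 2 ring = −(39/93)·(-31/13) = 1
totals (row 1 + row 2): sun 0 + (-31/13) = -31/13, ring 0 + 1 = 1, arm 0 + 0 = 0
asked cell (total, sun) = -31/13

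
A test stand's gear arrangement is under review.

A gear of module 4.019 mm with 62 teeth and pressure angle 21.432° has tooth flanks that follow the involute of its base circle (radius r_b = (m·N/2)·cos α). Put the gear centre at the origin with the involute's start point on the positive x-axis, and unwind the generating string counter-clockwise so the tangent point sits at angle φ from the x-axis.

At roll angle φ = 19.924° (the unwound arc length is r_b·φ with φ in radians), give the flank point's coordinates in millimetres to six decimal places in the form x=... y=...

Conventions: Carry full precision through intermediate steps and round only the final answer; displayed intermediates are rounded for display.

x=122.775288 y=1.605980

recognized (one wheel, involute flank): single-mesh tooth geometry, m = 4.019, N = 62
pitch radius r_p = m·N/2 = 4.019·62/2 = 124.589000
base radius r_b = r_p·cos α = 124.589000·cos 21.432° = 115.973906
roll angle φ = 19.924° = 0.34773940 rad
x = r_b·(cos φ + φ·sin φ) = 122.775288
y = r_b·(sin φ − φ·cos φ) = 1.605980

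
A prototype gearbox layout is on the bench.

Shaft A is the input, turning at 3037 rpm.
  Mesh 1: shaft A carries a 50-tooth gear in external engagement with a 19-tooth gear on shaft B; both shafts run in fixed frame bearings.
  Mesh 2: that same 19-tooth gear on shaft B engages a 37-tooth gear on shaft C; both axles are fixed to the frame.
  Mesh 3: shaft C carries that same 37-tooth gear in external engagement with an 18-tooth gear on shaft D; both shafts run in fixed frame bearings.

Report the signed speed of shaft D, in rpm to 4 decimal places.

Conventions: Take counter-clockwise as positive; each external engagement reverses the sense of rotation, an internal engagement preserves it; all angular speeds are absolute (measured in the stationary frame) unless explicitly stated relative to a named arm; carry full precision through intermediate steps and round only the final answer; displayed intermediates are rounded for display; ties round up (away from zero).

-8436.1111 rpm

3-mesh fixed-axis compound train (all bearings frame-fixed)
mesh 1 [50T→19T]: ω = 3037.0000×50/19 = 7992.1053 rpm, sense flips to −
mesh 2 [19T→37T]: ω = 7992.1053×19/37 = 4104.0541 rpm, sense flips to +
mesh 3 [37T→18T]: ω = 4104.0541×37/18 = 8436.1111 rpm, sense flips to −
signed output speed = -8436.1111 rpm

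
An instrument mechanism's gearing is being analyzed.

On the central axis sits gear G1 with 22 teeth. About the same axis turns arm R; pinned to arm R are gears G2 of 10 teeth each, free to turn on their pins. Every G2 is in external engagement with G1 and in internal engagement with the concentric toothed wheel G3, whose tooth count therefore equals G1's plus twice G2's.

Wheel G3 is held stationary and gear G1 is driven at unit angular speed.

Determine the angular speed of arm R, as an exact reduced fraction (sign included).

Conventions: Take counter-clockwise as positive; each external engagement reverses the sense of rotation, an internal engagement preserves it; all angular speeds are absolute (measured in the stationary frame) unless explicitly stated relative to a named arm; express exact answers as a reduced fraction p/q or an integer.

11/32

class = planetary set [G3 = 22+2·10 = 42; Willis about the carrier]
ring teeth: 22 + 2·10 = 42
22(ω_sun−ω_arm) = −42(ω_ring−ω_arm),  ω_ring = 0, ω_sun = 1
22(1−ω_arm) = −42(0−ω_arm)  ⇒  64·ω_arm = 22  ⇒  ω_arm = 11/32
exact speed ratio = 11/32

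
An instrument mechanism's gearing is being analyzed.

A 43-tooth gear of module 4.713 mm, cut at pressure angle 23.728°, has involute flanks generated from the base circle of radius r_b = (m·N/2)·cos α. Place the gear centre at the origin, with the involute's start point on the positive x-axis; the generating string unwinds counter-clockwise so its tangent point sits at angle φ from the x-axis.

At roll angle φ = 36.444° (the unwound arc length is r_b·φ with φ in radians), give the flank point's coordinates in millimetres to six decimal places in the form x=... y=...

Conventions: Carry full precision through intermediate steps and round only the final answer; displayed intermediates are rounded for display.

x=109.673202 y=7.640003

class = single-mesh tooth geometry [base-circle involute, m = 4.713, 43T]
pitch radius r_p = m·N/2 = 4.713·43/2 = 101.329500
base radius r_b = r_p·cos α = 101.329500·cos 23.728° = 92.763718
roll angle φ = 36.444° = 0.63606779 rad
x = r_b·(cos φ + φ·sin φ) = 109.673202
y = r_b·(sin φ − φ·cos φ) = 7.640003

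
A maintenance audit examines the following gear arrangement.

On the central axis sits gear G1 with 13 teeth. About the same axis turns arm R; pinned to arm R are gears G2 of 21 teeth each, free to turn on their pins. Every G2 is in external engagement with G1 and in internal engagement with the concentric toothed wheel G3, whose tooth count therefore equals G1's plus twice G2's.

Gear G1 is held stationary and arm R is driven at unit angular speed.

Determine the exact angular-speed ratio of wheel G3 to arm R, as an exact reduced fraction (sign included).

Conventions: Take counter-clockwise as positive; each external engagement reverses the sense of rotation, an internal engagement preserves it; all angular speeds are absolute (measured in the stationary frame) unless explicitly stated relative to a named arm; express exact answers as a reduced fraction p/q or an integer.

topology: planetary set — G1 13T / G2 21T / G3 55T, arm = carrier (Willis)
ring teeth: 13 + 2·21 = 55
13(ω_sun−ω_arm) = −55(ω_ring−ω_arm),  ω_sun = 0, ω_arm = 1
ω_ring = 1 − (13/55)(0−1) = 68/55
ω_out/ω_in = 68/55

68/55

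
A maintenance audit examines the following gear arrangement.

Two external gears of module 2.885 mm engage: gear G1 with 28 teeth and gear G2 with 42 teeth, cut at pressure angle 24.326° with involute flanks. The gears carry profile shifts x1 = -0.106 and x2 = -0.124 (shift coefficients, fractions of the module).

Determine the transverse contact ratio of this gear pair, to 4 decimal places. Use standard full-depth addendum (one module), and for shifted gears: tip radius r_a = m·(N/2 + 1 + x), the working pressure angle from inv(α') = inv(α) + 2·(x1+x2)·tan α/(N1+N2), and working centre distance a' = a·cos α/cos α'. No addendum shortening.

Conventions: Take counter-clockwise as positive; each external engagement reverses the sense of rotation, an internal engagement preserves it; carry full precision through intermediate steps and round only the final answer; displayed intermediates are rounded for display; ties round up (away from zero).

class = single-mesh tooth geometry [involute pair 28T × 42T, m = 2.885]
base radii: r_b1 = 36.804032, r_b2 = 55.206048
tip radii: r_a1 = 42.969190, r_a2 = 63.112260
inv(α') = inv(24.326°) + 2·(-0.106-0.124)·tan α/(28+42) = 0.02452422  ⇒  α' = 23.45877°
a' = a·cos α / cos α' = 100.9750·cos 24.326°/cos 23.45877° = 100.300218
action lengths: √(r_a1²−r_b1²) = 22.176891, √(r_a2²−r_b2²) = 30.585121
base pitch p_b = π·m·cos α = 8.258806
CR = (22.176891 + 30.585121 − 100.300218·sin 23.45877°)/8.258806 = 1.553928
contact ratio ≈ 1.5539

1.5539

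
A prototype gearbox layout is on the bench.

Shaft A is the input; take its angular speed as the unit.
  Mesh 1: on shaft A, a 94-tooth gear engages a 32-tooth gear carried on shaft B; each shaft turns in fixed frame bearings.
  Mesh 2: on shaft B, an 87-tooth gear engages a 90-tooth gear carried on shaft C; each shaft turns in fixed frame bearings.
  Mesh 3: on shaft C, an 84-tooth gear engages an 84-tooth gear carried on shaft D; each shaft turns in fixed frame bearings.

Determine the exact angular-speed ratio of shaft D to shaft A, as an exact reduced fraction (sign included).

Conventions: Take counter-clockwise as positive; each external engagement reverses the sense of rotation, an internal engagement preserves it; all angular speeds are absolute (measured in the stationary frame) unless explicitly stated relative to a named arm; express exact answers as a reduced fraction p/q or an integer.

class = fixed-axis compound train [3 meshes; 3 ratios multiply, 3 sense flips]
mesh 1 [94T→32T]: running ratio 47/16, sense −
mesh 2 [87T→90T]: running ratio 1363/480, sense +
mesh 3 [84T→84T]: running ratio 1363/480, sense −
ω_out/ω_in = -1363/480

-1363/480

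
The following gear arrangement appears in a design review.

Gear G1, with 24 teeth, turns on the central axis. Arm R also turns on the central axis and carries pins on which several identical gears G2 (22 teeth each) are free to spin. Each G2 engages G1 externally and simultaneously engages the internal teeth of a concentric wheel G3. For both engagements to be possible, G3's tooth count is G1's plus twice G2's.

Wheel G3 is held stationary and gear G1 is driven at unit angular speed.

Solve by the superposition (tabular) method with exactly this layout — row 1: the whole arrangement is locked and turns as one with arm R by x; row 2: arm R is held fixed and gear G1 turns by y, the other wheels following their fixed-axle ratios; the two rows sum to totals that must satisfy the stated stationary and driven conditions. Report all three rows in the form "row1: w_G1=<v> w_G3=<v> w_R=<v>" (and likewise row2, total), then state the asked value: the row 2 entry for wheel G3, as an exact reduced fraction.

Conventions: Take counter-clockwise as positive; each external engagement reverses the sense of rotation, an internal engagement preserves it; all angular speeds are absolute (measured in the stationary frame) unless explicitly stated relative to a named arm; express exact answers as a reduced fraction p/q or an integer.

topology: planetary set — G1 24T / G2 22T / G3 68T, arm = carrier (Willis)
row 1: whole set turns with the arm by x
superposition row 2 [arm held]: sun y, ring −(24/68)·y, arm 0
boundary: total ω_ring = x − (24/68)·y = 0 and total ω_sun = x + y = 1  ⇒  y = 17/23, x = 6/23
row 2 ring = −(24/68)·17/23 = -6/23
totals (row 1 + row 2): sun 6/23 + 17/23 = 1, ring 6/23 + (-6/23) = 0, arm 6/23 + 0 = 6/23
asked cell (row2, ring) = -6/23

row1: w_G1=6/23 w_G3=6/23 w_R=6/23
row2: w_G1=17/23 w_G3=-6/23 w_R=0
total: w_G1=1 w_G3=0 w_R=6/23
asked value: -6/23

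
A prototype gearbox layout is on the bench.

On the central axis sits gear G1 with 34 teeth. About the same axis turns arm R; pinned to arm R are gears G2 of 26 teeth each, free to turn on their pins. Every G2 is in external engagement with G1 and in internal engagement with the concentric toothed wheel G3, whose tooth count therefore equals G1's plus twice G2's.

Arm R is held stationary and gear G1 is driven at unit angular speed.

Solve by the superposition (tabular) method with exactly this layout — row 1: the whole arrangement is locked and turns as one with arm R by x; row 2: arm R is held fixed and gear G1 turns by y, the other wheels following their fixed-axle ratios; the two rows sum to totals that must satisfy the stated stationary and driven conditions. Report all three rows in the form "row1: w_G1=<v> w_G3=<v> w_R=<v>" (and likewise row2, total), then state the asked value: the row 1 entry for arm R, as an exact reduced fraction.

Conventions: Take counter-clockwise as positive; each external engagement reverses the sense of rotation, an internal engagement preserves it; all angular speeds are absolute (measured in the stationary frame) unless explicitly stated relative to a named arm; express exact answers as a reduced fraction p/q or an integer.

topology: planetary set — G1 34T / G2 26T / G3 86T, arm = carrier (Willis)
row 1 — lock + rotate with arm: ω_sun = ω_ring = ω_arm = x
row 2: sun turns y, ring = −(34/86)·y, arm 0
boundary: total ω_arm = x = 0 and total ω_sun = x + y = 1  ⇒  y = 1, x = 0
row 2 ring = −(34/86)·1 = -17/43
totals (row 1 + row 2): sun 0 + 1 = 1, ring 0 + (-17/43) = -17/43, arm 0 + 0 = 0
asked cell (row1, arm) = 0

row1: w_G1=0 w_G3=0 w_R=0
row2: w_G1=1 w_G3=-17/43 w_R=0
total: w_G1=1 w_G3=-17/43 w_R=0
asked value: 0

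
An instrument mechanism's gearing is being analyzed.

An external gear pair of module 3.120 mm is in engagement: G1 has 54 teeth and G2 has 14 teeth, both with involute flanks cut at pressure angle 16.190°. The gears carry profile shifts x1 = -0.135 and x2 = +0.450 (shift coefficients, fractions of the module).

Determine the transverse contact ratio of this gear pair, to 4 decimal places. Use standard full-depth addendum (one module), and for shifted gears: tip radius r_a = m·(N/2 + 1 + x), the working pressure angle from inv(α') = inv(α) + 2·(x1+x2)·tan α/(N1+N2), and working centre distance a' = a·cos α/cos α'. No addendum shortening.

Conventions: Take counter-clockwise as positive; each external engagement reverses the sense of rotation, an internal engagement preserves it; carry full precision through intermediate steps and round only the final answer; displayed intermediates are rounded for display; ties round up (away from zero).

class = single-mesh tooth geometry [involute pair 54T × 14T, m = 3.120]
base radii: r_b1 = 80.899241, r_b2 = 20.973877
tip radii: r_a1 = 86.938800, r_a2 = 26.364000
inv(α') = inv(16.190°) + 2·(-0.135+0.450)·tan α/(54+14) = 0.01045869  ⇒  α' = 17.83462°
a' = a·cos α / cos α' = 106.0800·cos 16.190°/cos 17.83462° = 107.015817
action lengths: √(r_a1²−r_b1²) = 31.838150, √(r_a2²−r_b2²) = 15.973634
base pitch p_b = π·m·cos α = 9.413054
CR = (31.838150 + 15.973634 − 107.015817·sin 17.83462°)/9.413054 = 1.597355
contact ratio ≈ 1.5974

1.5974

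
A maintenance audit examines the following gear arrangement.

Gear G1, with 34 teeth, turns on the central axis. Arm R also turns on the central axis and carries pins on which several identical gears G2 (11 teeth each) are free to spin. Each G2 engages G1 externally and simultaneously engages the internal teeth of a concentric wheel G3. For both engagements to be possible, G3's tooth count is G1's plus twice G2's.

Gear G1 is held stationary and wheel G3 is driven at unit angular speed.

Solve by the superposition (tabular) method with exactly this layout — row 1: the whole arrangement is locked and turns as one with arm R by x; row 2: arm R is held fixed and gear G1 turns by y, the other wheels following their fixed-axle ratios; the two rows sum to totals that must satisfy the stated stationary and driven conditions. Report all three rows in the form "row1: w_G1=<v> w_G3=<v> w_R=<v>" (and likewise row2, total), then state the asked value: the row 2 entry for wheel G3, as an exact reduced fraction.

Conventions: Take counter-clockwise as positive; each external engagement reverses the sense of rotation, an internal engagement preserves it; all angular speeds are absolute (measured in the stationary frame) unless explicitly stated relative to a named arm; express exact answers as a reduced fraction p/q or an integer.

row1: w_G1=28/45 w_G3=28/45 w_R=28/45
row2: w_G1=-28/45 w_G3=17/45 w_R=0
total: w_G1=0 w_G3=1 w_R=28/45
asked value: 17/45

class = planetary set [G3 = 34+2·11 = 56; Willis about the carrier]
superposition row 1 [locked train]: every member turns x
row 2: sun turns y, ring = −(34/56)·y, arm 0
boundary: total ω_sun = x + y = 0 and total ω_ring = x − (34/56)·y = 1  ⇒  y = -28/45, x = 28/45
row 2 ring = −(34/56)·(-28/45) = 17/45
totals (row 1 + row 2): sun 28/45 + (-28/45) = 0, ring 28/45 + 17/45 = 1, arm 28/45 + 0 = 28/45
asked cell (row2, ring) = 17/45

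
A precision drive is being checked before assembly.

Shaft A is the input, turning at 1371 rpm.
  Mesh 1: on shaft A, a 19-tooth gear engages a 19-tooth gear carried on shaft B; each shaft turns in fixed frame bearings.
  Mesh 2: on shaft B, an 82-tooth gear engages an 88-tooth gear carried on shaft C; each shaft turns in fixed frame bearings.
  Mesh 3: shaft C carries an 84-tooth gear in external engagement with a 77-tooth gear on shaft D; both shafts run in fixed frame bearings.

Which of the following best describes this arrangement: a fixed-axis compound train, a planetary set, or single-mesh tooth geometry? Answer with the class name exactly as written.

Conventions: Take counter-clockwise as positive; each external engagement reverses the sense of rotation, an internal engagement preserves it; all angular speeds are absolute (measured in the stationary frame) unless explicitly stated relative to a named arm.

class = fixed-axis compound train [3 meshes; 3 ratios multiply, 3 sense flips]
classification: fixed-axis compound train

fixed-axis compound train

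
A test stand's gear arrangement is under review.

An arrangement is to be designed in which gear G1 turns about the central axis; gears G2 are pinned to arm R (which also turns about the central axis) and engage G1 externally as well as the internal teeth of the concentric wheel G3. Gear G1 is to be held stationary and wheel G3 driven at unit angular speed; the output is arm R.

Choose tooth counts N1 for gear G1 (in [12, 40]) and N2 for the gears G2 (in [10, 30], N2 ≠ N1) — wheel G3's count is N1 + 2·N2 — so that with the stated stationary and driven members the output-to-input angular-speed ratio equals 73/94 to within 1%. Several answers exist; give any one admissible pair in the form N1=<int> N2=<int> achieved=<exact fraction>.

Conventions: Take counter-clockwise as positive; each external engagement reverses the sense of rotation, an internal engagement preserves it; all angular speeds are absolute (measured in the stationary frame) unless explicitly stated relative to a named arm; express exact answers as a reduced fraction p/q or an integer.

design class (target 73/94): planetary set
Willis with ω_sun = 0: ω_arm/ω_ring = N3/(N1+N3); set equal to 73/94  ⇒  N3/N1 = (73/94)/(1 − 73/94) = 73/21
N3 = N1 + 2·N2  ⇒  N2/N1 = (N3/N1 − 1)/2 = (73/21 − 1)/2 = 26/21
smallest multiple with N1 ≥ 12 and N2 ≥ 10: k = 1  ⇒  N1 = 1·21 = 21, N2 = 1·26 = 26 (N1 ≤ 40, N2 ≤ 30, N2 ≠ N1 ✓), N3 = 21 + 2·26 = 73
check: N3/(N1+N3) with N1 = 21, N3 = 73 gives 73/94; |achieved − target| = 0 ≤ 73/9400 ✓

N1=21 N2=26 achieved=73/94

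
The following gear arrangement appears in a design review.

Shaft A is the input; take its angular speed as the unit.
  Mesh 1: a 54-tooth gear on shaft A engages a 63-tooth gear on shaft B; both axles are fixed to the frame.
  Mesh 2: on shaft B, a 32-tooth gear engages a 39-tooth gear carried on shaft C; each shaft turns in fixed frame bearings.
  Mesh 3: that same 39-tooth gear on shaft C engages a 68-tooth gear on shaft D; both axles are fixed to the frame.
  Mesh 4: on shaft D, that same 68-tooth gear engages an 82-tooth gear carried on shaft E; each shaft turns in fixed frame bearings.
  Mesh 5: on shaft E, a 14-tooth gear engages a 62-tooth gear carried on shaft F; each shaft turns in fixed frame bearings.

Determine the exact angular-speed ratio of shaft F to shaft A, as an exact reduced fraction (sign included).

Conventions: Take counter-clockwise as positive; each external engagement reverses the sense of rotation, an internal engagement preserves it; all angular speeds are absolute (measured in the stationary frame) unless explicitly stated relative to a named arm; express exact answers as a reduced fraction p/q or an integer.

-96/1271

class = fixed-axis compound train [5 meshes; 5 ratios multiply, 5 sense flips]
mesh 1 [54T→63T]: running ratio 6/7, sense −
mesh 2 [32T→39T]: running ratio 64/91, sense +
mesh 3 [39T→68T]: running ratio 48/119, sense −
mesh 4 [68T→82T]: running ratio 96/287, sense +
mesh 5 [14T→62T]: running ratio 96/1271, sense −
ω_out/ω_in = -96/1271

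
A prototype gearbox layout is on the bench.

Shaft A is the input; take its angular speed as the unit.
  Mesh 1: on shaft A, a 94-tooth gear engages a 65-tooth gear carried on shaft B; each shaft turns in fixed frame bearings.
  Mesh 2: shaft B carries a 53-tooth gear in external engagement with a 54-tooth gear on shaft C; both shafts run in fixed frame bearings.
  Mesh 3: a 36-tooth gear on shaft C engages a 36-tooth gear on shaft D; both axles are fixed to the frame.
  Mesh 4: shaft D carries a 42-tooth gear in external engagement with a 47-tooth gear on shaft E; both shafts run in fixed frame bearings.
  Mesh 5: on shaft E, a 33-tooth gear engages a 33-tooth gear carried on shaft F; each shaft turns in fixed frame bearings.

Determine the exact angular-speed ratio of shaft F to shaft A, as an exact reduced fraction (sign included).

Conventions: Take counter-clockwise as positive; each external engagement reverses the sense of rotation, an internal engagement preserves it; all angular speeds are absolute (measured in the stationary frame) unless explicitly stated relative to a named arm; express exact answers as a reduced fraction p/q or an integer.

-742/585

class = fixed-axis compound train [5 meshes; 5 ratios multiply, 5 sense flips]
mesh 1 [94T→65T]: running ratio 94/65, sense −
mesh 2 [53T→54T]: running ratio 2491/1755, sense +
mesh 3 [36T→36T]: running ratio 2491/1755, sense −
mesh 4 [42T→47T]: running ratio 742/585, sense +
mesh 5 [33T→33T]: running ratio 742/585, sense −
ω_out/ω_in = -742/585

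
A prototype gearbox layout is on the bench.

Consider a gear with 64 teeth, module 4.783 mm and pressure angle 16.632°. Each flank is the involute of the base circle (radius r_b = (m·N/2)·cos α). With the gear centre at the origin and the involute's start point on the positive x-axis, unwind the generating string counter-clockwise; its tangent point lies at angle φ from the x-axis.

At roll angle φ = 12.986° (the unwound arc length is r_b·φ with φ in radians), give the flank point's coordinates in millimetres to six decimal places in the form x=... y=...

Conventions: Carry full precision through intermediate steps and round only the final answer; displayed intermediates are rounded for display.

recognized (one wheel, involute flank): single-mesh tooth geometry, m = 4.783, N = 64
pitch radius r_p = m·N/2 = 4.783·64/2 = 153.056000
base radius r_b = r_p·cos α = 153.056000·cos 16.632° = 146.652576
roll angle φ = 12.986° = 0.22664846 rad
x = r_b·(cos φ + φ·sin φ) = 150.371076
y = r_b·(sin φ − φ·cos φ) = 0.566232

x=150.371076 y=0.566232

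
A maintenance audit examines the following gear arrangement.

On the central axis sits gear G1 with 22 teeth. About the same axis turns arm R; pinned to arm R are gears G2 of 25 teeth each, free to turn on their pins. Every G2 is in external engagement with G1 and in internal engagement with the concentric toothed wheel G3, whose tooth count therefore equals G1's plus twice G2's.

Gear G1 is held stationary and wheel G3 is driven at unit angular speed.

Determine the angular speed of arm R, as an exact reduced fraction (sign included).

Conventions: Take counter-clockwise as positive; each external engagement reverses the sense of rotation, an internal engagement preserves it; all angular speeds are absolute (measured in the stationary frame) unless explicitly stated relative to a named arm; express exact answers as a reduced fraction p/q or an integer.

36/47

topology: planetary set — G1 22T / G2 25T / G3 72T, arm = carrier (Willis)
ring teeth: 22 + 2·25 = 72
22(ω_sun−ω_arm) = −72(ω_ring−ω_arm),  ω_sun = 0, ω_ring = 1
22(0−ω_arm) = −72(1−ω_arm)  ⇒  94·ω_arm = 72  ⇒  ω_arm = 36/47
exact speed ratio = 36/47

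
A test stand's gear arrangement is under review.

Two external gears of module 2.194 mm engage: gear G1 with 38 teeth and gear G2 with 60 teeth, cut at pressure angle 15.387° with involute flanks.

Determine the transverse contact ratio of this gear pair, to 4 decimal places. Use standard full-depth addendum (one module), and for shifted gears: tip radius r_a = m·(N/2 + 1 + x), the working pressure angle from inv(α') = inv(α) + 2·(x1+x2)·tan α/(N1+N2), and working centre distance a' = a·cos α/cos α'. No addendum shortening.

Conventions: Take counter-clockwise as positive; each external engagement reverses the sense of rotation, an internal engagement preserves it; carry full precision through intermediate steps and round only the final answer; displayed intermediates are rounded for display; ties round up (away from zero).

2.0391

single-mesh involute tooth geometry (38T engaging 60T at module 2.194)
base radii: r_b1 = 40.191792, r_b2 = 63.460724
tip radii: r_a1 = 43.880000, r_a2 = 68.014000
no profile shift: α' = α, a' = a
action lengths: √(r_a1²−r_b1²) = 17.608926, √(r_a2²−r_b2²) = 24.467136
base pitch p_b = π·m·cos α = 6.645591
CR = (17.608926 + 24.467136 − 107.506000·sin 15.38700°)/6.645591 = 2.039052
contact ratio ≈ 2.0391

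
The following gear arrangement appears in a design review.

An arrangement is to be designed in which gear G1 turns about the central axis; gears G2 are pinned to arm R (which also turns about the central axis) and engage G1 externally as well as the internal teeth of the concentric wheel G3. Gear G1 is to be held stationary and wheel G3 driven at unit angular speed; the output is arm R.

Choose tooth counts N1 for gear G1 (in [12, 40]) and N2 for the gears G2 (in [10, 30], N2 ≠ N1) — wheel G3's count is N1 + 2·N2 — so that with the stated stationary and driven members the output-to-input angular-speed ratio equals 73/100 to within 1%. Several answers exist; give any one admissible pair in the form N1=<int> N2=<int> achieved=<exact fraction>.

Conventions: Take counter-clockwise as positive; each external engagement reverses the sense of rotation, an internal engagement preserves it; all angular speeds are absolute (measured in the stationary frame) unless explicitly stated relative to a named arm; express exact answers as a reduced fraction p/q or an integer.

planetary set to be sized for 73/100 (Willis relation)
Willis with ω_sun = 0: ω_arm/ω_ring = N3/(N1+N3); set equal to 73/100  ⇒  N3/N1 = (73/100)/(1 − 73/100) = 73/27
N3 = N1 + 2·N2  ⇒  N2/N1 = (N3/N1 − 1)/2 = (73/27 − 1)/2 = 23/27
smallest multiple with N1 ≥ 12 and N2 ≥ 10: k = 1  ⇒  N1 = 1·27 = 27, N2 = 1·23 = 23 (N1 ≤ 40, N2 ≤ 30, N2 ≠ N1 ✓), N3 = 27 + 2·23 = 73
check: N3/(N1+N3) with N1 = 27, N3 = 73 gives 73/100; |achieved − target| = 0 ≤ 73/10000 ✓

N1=27 N2=23 achieved=73/100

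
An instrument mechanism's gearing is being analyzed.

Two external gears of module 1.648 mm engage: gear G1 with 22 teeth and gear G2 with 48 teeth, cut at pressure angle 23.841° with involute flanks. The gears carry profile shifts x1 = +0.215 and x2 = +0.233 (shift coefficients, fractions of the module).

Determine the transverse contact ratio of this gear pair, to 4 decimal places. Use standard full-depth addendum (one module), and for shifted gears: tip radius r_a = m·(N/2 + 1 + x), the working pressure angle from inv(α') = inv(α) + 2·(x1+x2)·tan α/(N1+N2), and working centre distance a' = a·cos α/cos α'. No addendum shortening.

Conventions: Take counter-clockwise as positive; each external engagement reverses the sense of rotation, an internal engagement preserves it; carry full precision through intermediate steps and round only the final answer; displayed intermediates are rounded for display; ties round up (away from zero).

class = single-mesh tooth geometry [involute pair 22T × 48T, m = 1.648]
base radii: r_b1 = 16.581150, r_b2 = 36.177054
tip radii: r_a1 = 20.130320, r_a2 = 41.583984
inv(α') = inv(23.841°) + 2·(+0.215+0.233)·tan α/(22+48) = 0.03146008  ⇒  α' = 25.38444°
a' = a·cos α / cos α' = 57.6800·cos 23.841°/cos 25.38444° = 58.396259
action lengths: √(r_a1²−r_b1²) = 11.414695, √(r_a2²−r_b2²) = 20.504841
base pitch p_b = π·m·cos α = 4.735565
CR = (11.414695 + 20.504841 − 58.396259·sin 25.38444°)/4.735565 = 1.454031
contact ratio ≈ 1.4540

1.4540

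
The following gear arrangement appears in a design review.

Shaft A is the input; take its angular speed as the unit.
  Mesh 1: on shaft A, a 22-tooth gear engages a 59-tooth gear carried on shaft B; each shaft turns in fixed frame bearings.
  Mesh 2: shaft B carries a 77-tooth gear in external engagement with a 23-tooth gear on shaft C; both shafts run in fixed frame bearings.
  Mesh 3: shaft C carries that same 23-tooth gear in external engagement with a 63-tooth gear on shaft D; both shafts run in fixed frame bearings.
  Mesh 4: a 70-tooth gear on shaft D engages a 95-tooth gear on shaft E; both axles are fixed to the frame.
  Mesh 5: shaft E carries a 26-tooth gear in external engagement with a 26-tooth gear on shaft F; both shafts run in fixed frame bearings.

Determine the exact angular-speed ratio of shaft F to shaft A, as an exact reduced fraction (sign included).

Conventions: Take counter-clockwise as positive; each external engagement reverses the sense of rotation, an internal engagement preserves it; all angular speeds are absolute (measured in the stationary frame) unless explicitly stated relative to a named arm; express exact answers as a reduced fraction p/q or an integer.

class = fixed-axis compound train [5 meshes; 5 ratios multiply, 5 sense flips]
mesh 1 [22T→59T]: running ratio 22/59, sense −
mesh 2 [77T→23T]: running ratio 1694/1357, sense +
mesh 3 [23T→63T]: running ratio 242/531, sense −
mesh 4 [70T→95T]: running ratio 3388/10089, sense +
mesh 5 [26T→26T]: running ratio 3388/10089, sense −
ω_out/ω_in = -3388/10089

-3388/10089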